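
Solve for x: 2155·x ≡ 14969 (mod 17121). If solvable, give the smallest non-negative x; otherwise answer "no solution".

First find gcd(2155, 17121):
17121 = 7·2155 + 2036
2155 = 1·2036 + 119
2036 = 17·119 + 13
119 = 9·13 + 2
13 = 6·2 + 1
2 = 2·1 + 0
gcd = 1, so a unique solution mod 17121 exists.
Back-substitute for the Bézout coefficients:
1 = 13 − 6·2
1 = −6·119 + 55·13
1 = 55·2036 − 941·119
1 = −941·2155 + 996·2036
1 = 996·17121 − 7913·2155
So 2155·(-7913) ≡ 1 (mod 17121), giving 2155⁻¹ ≡ 9208.
x ≡ 2155⁻¹·14969 ≡ 9208·14969 ≡ 10502 (mod 17121).

10502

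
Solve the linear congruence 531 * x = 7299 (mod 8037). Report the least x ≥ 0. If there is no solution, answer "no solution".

First find gcd(531, 8037):
8037 = 15×531 + 72
531 = 7×72 + 27
72 = 2×27 + 18
27 = 1×18 + 9
18 = 2×9 + 0
gcd = 9 and 9 | 7299, so solutions exist. Divide through by 9: 59x ≡ 811 (mod 893).
Now find 59⁻¹ mod 893:
893 = 15×59 + 8
59 = 7×8 + 3
8 = 2×3 + 2
3 = 1×2 + 1
2 = 2×1 + 0
Back-substitute:
1 = 3 − 2
1 = −8 + 3·3
1 = 3·59 − 22·8
1 = −22·893 + 333·59
So 59⁻¹ ≡ 333 (mod 893).
Then x ≡ 333·811 ≡ 377 (mod 893); the smallest non-negative solution is x = 377.

377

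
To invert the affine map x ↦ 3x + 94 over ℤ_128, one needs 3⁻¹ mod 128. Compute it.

43

gcd(128, 3) by repeated division:
128 = 42·3 + 2
3 = 1·2 + 1
2 = 2·1 + 0
The gcd is 1. Working backward:
1 = 3 − 2
1 = −128 + 43·3
So 3·43 ≡ 1 (mod 128).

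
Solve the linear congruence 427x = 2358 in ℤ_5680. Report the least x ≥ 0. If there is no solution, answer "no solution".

4914

First find gcd(427, 5680):
5680 = 13*427 + 129
427 = 3*129 + 40
129 = 3*40 + 9
40 = 4*9 + 4
9 = 2*4 + 1
4 = 4*1 + 0
gcd = 1, so a unique solution mod 5680 exists.
Back-substitute for the Bézout coefficients:
1 = 9 − 2·4
1 = −2·40 + 9·9
1 = 9·129 − 29·40
1 = −29·427 + 96·129
1 = 96·5680 − 1277·427
So 427·(-1277) ≡ 1 (mod 5680), giving 427⁻¹ ≡ 4403.
x ≡ 427⁻¹·2358 ≡ 4403·2358 ≡ 4914 (mod 5680).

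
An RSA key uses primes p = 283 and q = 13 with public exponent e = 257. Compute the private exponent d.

3305

φ(n) = (p−1)(q−1) = 282·12 = 3384.
Need d with 257·d ≡ 1 (mod 3384). Apply the extended Euclidean algorithm:
3384 = 13*257 + 43
257 = 5*43 + 42
43 = 1*42 + 1
42 = 42*1 + 0
Back-substitute:
1 = 43 − 42
1 = −257 + 6·43
1 = 6·3384 − 79·257
So 257·(-79) ≡ 1 (mod 3384), hence d ≡ -79 ≡ 3305 (mod 3384).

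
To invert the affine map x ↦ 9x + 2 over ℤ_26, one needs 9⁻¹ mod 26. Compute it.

3

Apply the Euclidean algorithm to 26 and 9:
26 = 2×9 + 8
9 = 1×8 + 1
8 = 8×1 + 0
gcd = 1, so the inverse exists. Back-substitute:
1 = 9 − 8
1 = −26 + 3·9
So 9·3 ≡ 1 (mod 26).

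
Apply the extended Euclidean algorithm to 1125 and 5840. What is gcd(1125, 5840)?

Apply Euclid's algorithm to 5840 and 1125:
5840 = 5*1125 + 215
1125 = 5*215 + 50
215 = 4*50 + 15
50 = 3*15 + 5
15 = 3*5 + 0
gcd(1125, 5840) = 5.
Express as a combination:
5 = 50 − 3·15
5 = −3·215 + 13·50
5 = 13·1125 − 68·215
5 = −68·5840 + 353·1125
So 5 = (-68)·5840 + (353)·1125.

5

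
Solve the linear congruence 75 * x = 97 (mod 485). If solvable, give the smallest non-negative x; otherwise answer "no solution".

gcd(75, 485):
485 = 6×75 + 35
75 = 2×35 + 5
35 = 7×5 + 0
gcd = 5, but 5 ∤ 97, so the congruence has no solution.

no solution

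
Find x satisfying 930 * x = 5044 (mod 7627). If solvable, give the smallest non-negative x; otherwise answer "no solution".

7452

First find gcd(930, 7627):
7627 = 8×930 + 187
930 = 4×187 + 182
187 = 1×182 + 5
182 = 36×5 + 2
5 = 2×2 + 1
2 = 2×1 + 0
gcd = 1, so a unique solution mod 7627 exists.
Back-substitute for the Bézout coefficients:
1 = 5 − 2·2
1 = −2·182 + 73·5
1 = 73·187 − 75·182
1 = −75·930 + 373·187
1 = 373·7627 − 3059·930
So 930·(-3059) ≡ 1 (mod 7627), giving 930⁻¹ ≡ 4568.
x ≡ 930⁻¹·5044 ≡ 4568·5044 ≡ 7452 (mod 7627).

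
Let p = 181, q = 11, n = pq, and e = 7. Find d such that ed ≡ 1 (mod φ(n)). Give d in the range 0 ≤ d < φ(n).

φ(n) = (p−1)(q−1) = 180·10 = 1800.
Need d with 7·d ≡ 1 (mod 1800). Apply the extended Euclidean algorithm:
1800 = 257×7 + 1
7 = 7×1 + 0
Back-substitute:
1 = 1800 − 257·7
So 7·(-257) ≡ 1 (mod 1800), hence d ≡ -257 ≡ 1543 (mod 1800).

1543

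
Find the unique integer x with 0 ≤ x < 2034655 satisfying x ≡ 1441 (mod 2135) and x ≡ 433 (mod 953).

454061

Write x = 1441 + 2135·k. Then 2135·k ≡ 433 − 1441 ≡ 898 (mod 953).
Need 2135⁻¹ mod 953. Extended Euclid on (953, 229):
953 = 4·229 + 37
229 = 6·37 + 7
37 = 5·7 + 2
7 = 3·2 + 1
2 = 2·1 + 0
Back-substitute:
1 = 7 − 3·2
1 = −3·37 + 16·7
1 = 16·229 − 99·37
1 = −99·953 + 412·229
2135⁻¹ ≡ 412 (mod 953), so k ≡ 412·898 ≡ 212 (mod 953).
x = 1441 + 2135·212 = 454061.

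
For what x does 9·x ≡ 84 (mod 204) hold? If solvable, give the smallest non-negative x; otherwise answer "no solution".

32

First find gcd(9, 204):
204 = 22·9 + 6
9 = 1·6 + 3
6 = 2·3 + 0
gcd = 3 and 3 | 84, so solutions exist. Divide through by 3: 3x ≡ 28 (mod 68).
Now find 3⁻¹ mod 68:
68 = 22*3 + 2
3 = 1*2 + 1
2 = 2*1 + 0
Back-substitute:
1 = 3 − 2
1 = −68 + 23·3
So 3⁻¹ ≡ 23 (mod 68).
Then x ≡ 23·28 ≡ 32 (mod 68); the smallest non-negative solution is x = 32.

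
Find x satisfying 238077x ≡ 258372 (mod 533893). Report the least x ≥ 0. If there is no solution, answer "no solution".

First find gcd(238077, 533893):
533893 = 2·238077 + 57739
238077 = 4·57739 + 7121
57739 = 8·7121 + 771
7121 = 9·771 + 182
771 = 4·182 + 43
182 = 4·43 + 10
43 = 4·10 + 3
10 = 3·3 + 1
3 = 3·1 + 0
gcd = 1, so a unique solution mod 533893 exists.
Back-substitute for the Bézout coefficients:
1 = 10 − 3·3
1 = −3·43 + 13·10
1 = 13·182 − 55·43
1 = −55·771 + 233·182
1 = 233·7121 − 2152·771
1 = −2152·57739 + 17449·7121
1 = 17449·238077 − 71948·57739
1 = −71948·533893 + 161345·238077
So 238077·(161345) ≡ 1 (mod 533893), giving 238077⁻¹ ≡ 161345.
x ≡ 238077⁻¹·258372 ≡ 161345·258372 ≡ 131007 (mod 533893).

131007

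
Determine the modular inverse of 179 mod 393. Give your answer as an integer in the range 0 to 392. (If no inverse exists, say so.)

101

Extended Euclidean algorithm:
393 = 2×179 + 35
179 = 5×35 + 4
35 = 8×4 + 3
4 = 1×3 + 1
3 = 3×1 + 0
Since gcd(179, 393) = 1, back-substitute to write 1 as a combination:
1 = 4 − 3
1 = −35 + 9·4
1 = 9·179 − 46·35
1 = −46·393 + 101·179
So 179·101 ≡ 1 (mod 393).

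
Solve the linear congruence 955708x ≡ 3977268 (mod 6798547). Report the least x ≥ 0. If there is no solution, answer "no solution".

First find gcd(955708, 6798547):
6798547 = 7*955708 + 108591
955708 = 8*108591 + 86980
108591 = 1*86980 + 21611
86980 = 4*21611 + 536
21611 = 40*536 + 171
536 = 3*171 + 23
171 = 7*23 + 10
23 = 2*10 + 3
10 = 3*3 + 1
3 = 3*1 + 0
gcd = 1, so a unique solution mod 6798547 exists.
Back-substitute for the Bézout coefficients:
1 = 10 − 3·3
1 = −3·23 + 7·10
1 = 7·171 − 52·23
1 = −52·536 + 163·171
1 = 163·21611 − 6572·536
1 = −6572·86980 + 26451·21611
1 = 26451·108591 − 33023·86980
1 = −33023·955708 + 290635·108591
1 = 290635·6798547 − 2067468·955708
So 955708·(-2067468) ≡ 1 (mod 6798547), giving 955708⁻¹ ≡ 4731079.
x ≡ 955708⁻¹·3977268 ≡ 4731079·3977268 ≡ 2271811 (mod 6798547).

2271811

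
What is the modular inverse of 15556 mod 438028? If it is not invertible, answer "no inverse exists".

no inverse exists

Euclidean algorithm on 438028, 15556:
438028 = 28*15556 + 2460
15556 = 6*2460 + 796
2460 = 3*796 + 72
796 = 11*72 + 4
72 = 18*4 + 0
Since gcd = 4 > 1, 15556 is not a unit mod 438028.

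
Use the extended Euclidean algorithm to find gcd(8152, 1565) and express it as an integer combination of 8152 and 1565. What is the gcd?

Repeated division:
8152 = 5·1565 + 327
1565 = 4·327 + 257
327 = 1·257 + 70
257 = 3·70 + 47
70 = 1·47 + 23
47 = 2·23 + 1
23 = 23·1 + 0
gcd(8152, 1565) = 1.
Back-substituting:
1 = 47 − 2·23
1 = −2·70 + 3·47
1 = 3·257 − 11·70
1 = −11·327 + 14·257
1 = 14·1565 − 67·327
1 = −67·8152 + 349·1565
So 1 = (-67)·8152 + (349)·1565.

1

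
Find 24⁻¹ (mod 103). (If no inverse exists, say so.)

73

Run Euclid on (103, 24):
103 = 4*24 + 7
24 = 3*7 + 3
7 = 2*3 + 1
3 = 3*1 + 0
gcd = 1, so the inverse exists. Back-substitute:
1 = 7 − 2·3
1 = −2·24 + 7·7
1 = 7·103 − 30·24
So 24·(-30) ≡ 1 (mod 103), and -30 ≡ 73 (mod 103).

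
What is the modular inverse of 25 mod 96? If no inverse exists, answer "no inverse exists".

Apply the Euclidean algorithm to 96 and 25:
96 = 3·25 + 21
25 = 1·21 + 4
21 = 5·4 + 1
4 = 4·1 + 0
gcd = 1, so the inverse exists. Back-substitute:
1 = 21 − 5·4
1 = −5·25 + 6·21
1 = 6·96 − 23·25
Thus 25·(-23) ≡ 1 (mod 96); reducing, -23 mod 96 = 73.

73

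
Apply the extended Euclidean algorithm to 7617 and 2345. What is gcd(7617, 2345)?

1

Apply Euclid's algorithm to 7617 and 2345:
7617 = 3*2345 + 582
2345 = 4*582 + 17
582 = 34*17 + 4
17 = 4*4 + 1
4 = 4*1 + 0
gcd(7617, 2345) = 1.
Working backward:
1 = 17 − 4·4
1 = −4·582 + 137·17
1 = 137·2345 − 552·582
1 = −552·7617 + 1793·2345
So 1 = (-552)·7617 + (1793)·2345.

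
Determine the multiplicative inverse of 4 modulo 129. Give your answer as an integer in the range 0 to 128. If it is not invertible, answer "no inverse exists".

97

Extended Euclidean algorithm:
129 = 32*4 + 1
4 = 4*1 + 0
Since gcd(4, 129) = 1, back-substitute to write 1 as a combination:
1 = 129 − 32·4
So 4·(-32) ≡ 1 (mod 129), and -32 ≡ 97 (mod 129).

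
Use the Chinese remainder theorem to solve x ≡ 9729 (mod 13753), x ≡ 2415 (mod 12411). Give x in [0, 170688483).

105756546

Write x = 9729 + 13753·k. Then 13753·k ≡ 2415 − 9729 ≡ 5097 (mod 12411).
Need 13753⁻¹ mod 12411. Extended Euclid on (12411, 1342):
12411 = 9·1342 + 333
1342 = 4·333 + 10
333 = 33·10 + 3
10 = 3·3 + 1
3 = 3·1 + 0
Back-substitute:
1 = 10 − 3·3
1 = −3·333 + 100·10
1 = 100·1342 − 403·333
1 = −403·12411 + 3727·1342
13753⁻¹ ≡ 3727 (mod 12411), so k ≡ 3727·5097 ≡ 7689 (mod 12411).
x = 9729 + 13753·7689 = 105756546.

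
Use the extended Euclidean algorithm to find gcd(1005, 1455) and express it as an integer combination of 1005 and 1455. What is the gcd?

Repeated division:
1455 = 1×1005 + 450
1005 = 2×450 + 105
450 = 4×105 + 30
105 = 3×30 + 15
30 = 2×15 + 0
gcd(1005, 1455) = 15.
Back-substituting:
15 = 105 − 3·30
15 = −3·450 + 13·105
15 = 13·1005 − 29·450
15 = −29·1455 + 42·1005
So 15 = (-29)·1455 + (42)·1005.

15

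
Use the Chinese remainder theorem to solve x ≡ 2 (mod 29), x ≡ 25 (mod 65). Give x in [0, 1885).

Write x = 2 + 29·k. Then 29·k ≡ 25 − 2 ≡ 23 (mod 65).
Need 29⁻¹ mod 65. Extended Euclid on (65, 29):
65 = 2*29 + 7
29 = 4*7 + 1
7 = 7*1 + 0
Back-substitute:
1 = 29 − 4·7
1 = −4·65 + 9·29
29⁻¹ ≡ 9 (mod 65), so k ≡ 9·23 ≡ 12 (mod 65).
x = 2 + 29·12 = 350.

350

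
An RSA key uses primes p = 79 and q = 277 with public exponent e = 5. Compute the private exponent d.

φ(n) = (p−1)(q−1) = 78·276 = 21528.
Need d with 5·d ≡ 1 (mod 21528). Apply the extended Euclidean algorithm:
21528 = 4305×5 + 3
5 = 1×3 + 2
3 = 1×2 + 1
2 = 2×1 + 0
Back-substitute:
1 = 3 − 2
1 = −5 + 2·3
1 = 2·21528 − 8611·5
So 5·(-8611) ≡ 1 (mod 21528), hence d ≡ -8611 ≡ 12917 (mod 21528).

12917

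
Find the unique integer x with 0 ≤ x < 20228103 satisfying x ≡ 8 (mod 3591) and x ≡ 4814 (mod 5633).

Write x = 8 + 3591·k. Then 3591·k ≡ 4814 − 8 ≡ 4806 (mod 5633).
Need 3591⁻¹ mod 5633. Extended Euclid on (5633, 3591):
5633 = 1·3591 + 2042
3591 = 1·2042 + 1549
2042 = 1·1549 + 493
1549 = 3·493 + 70
493 = 7·70 + 3
70 = 23·3 + 1
3 = 3·1 + 0
Back-substitute:
1 = 70 − 23·3
1 = −23·493 + 162·70
1 = 162·1549 − 509·493
1 = −509·2042 + 671·1549
1 = 671·3591 − 1180·2042
1 = −1180·5633 + 1851·3591
3591⁻¹ ≡ 1851 (mod 5633), so k ≡ 1851·4806 ≡ 1399 (mod 5633).
x = 8 + 3591·1399 = 5023817.

5023817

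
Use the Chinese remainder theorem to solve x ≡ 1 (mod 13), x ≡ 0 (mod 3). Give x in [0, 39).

27

Write x = 1 + 13·k. Then 13·k ≡ 0 − 1 ≡ 2 (mod 3).
Need 13⁻¹ mod 3. Extended Euclid on (3, 1):
3 = 3×1 + 0
13⁻¹ ≡ 1 (mod 3), so k ≡ 1·2 ≡ 2 (mod 3).
x = 1 + 13·2 = 27.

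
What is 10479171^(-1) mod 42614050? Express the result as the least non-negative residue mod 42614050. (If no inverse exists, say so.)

Apply the Euclidean algorithm to 42614050 and 10479171:
42614050 = 4×10479171 + 697366
10479171 = 15×697366 + 18681
697366 = 37×18681 + 6169
18681 = 3×6169 + 174
6169 = 35×174 + 79
174 = 2×79 + 16
79 = 4×16 + 15
16 = 1×15 + 1
15 = 15×1 + 0
Since gcd(10479171, 42614050) = 1, back-substitute to write 1 as a combination:
1 = 16 − 15
1 = −79 + 5·16
1 = 5·174 − 11·79
1 = −11·6169 + 390·174
1 = 390·18681 − 1181·6169
1 = −1181·697366 + 44087·18681
1 = 44087·10479171 − 662486·697366
1 = −662486·42614050 + 2694031·10479171
So 10479171·2694031 ≡ 1 (mod 42614050).

2694031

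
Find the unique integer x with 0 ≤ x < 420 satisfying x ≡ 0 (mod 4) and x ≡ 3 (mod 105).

Write x = 0 + 4·k. Then 4·k ≡ 3 − 0 ≡ 3 (mod 105).
Need 4⁻¹ mod 105. Extended Euclid on (105, 4):
105 = 26·4 + 1
4 = 4·1 + 0
Back-substitute:
1 = 105 − 26·4
4⁻¹ ≡ 79 (mod 105), so k ≡ 79·3 ≡ 27 (mod 105).
x = 0 + 4·27 = 108.

108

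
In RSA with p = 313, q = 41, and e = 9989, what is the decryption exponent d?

6989

φ(n) = (p−1)(q−1) = 312·40 = 12480.
Need d with 9989·d ≡ 1 (mod 12480). Apply the extended Euclidean algorithm:
12480 = 1×9989 + 2491
9989 = 4×2491 + 25
2491 = 99×25 + 16
25 = 1×16 + 9
16 = 1×9 + 7
9 = 1×7 + 2
7 = 3×2 + 1
2 = 2×1 + 0
Back-substitute:
1 = 7 − 3·2
1 = −3·9 + 4·7
1 = 4·16 − 7·9
1 = −7·25 + 11·16
1 = 11·2491 − 1096·25
1 = −1096·9989 + 4395·2491
1 = 4395·12480 − 5491·9989
So 9989·(-5491) ≡ 1 (mod 12480), hence d ≡ -5491 ≡ 6989 (mod 12480).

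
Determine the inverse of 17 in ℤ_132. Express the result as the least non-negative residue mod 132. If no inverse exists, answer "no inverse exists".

101

gcd(132, 17) by repeated division:
132 = 7*17 + 13
17 = 1*13 + 4
13 = 3*4 + 1
4 = 4*1 + 0
The gcd is 1. Working backward:
1 = 13 − 3·4
1 = −3·17 + 4·13
1 = 4·132 − 31·17
Thus 17·(-31) ≡ 1 (mod 132); reducing, -31 mod 132 = 101.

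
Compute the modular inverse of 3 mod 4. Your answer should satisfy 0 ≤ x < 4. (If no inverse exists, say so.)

Run Euclid on (4, 3):
4 = 1·3 + 1
3 = 3·1 + 0
gcd = 1, so the inverse exists. Back-substitute:
1 = 4 − 3
So 3·(-1) ≡ 1 (mod 4), and -1 ≡ 3 (mod 4).

3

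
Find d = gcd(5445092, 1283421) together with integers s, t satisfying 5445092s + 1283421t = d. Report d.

Repeated division:
5445092 = 4·1283421 + 311408
1283421 = 4·311408 + 37789
311408 = 8·37789 + 9096
37789 = 4·9096 + 1405
9096 = 6·1405 + 666
1405 = 2·666 + 73
666 = 9·73 + 9
73 = 8·9 + 1
9 = 9·1 + 0
gcd(5445092, 1283421) = 1.
Working backward:
1 = 73 − 8·9
1 = −8·666 + 73·73
1 = 73·1405 − 154·666
1 = −154·9096 + 997·1405
1 = 997·37789 − 4142·9096
1 = −4142·311408 + 34133·37789
1 = 34133·1283421 − 140674·311408
1 = −140674·5445092 + 596829·1283421
So 1 = (-140674)·5445092 + (596829)·1283421.

1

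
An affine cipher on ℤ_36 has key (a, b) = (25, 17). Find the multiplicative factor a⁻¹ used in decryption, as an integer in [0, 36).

13

Run Euclid on (36, 25):
36 = 1×25 + 11
25 = 2×11 + 3
11 = 3×3 + 2
3 = 1×2 + 1
2 = 2×1 + 0
gcd = 1, so the inverse exists. Back-substitute:
1 = 3 − 2
1 = −11 + 4·3
1 = 4·25 − 9·11
1 = −9·36 + 13·25
So 25·13 ≡ 1 (mod 36).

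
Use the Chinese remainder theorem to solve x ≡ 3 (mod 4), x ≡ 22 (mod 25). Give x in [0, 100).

Write x = 3 + 4·k. Then 4·k ≡ 22 − 3 ≡ 19 (mod 25).
Need 4⁻¹ mod 25. Extended Euclid on (25, 4):
25 = 6*4 + 1
4 = 4*1 + 0
Back-substitute:
1 = 25 − 6·4
4⁻¹ ≡ 19 (mod 25), so k ≡ 19·19 ≡ 11 (mod 25).
x = 3 + 4·11 = 47.

47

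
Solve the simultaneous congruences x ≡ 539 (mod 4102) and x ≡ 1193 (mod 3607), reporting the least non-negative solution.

Write x = 539 + 4102·k. Then 4102·k ≡ 1193 − 539 ≡ 654 (mod 3607).
Need 4102⁻¹ mod 3607. Extended Euclid on (3607, 495):
3607 = 7·495 + 142
495 = 3·142 + 69
142 = 2·69 + 4
69 = 17·4 + 1
4 = 4·1 + 0
Back-substitute:
1 = 69 − 17·4
1 = −17·142 + 35·69
1 = 35·495 − 122·142
1 = −122·3607 + 889·495
4102⁻¹ ≡ 889 (mod 3607), so k ≡ 889·654 ≡ 679 (mod 3607).
x = 539 + 4102·679 = 2785797.

2785797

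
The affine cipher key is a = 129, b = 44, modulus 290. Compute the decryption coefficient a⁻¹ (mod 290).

9

gcd(290, 129) by repeated division:
290 = 2*129 + 32
129 = 4*32 + 1
32 = 32*1 + 0
The gcd is 1. Working backward:
1 = 129 − 4·32
1 = −4·290 + 9·129
So 129·9 ≡ 1 (mod 290).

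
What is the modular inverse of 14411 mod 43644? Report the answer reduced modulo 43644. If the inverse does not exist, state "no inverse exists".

Apply the Euclidean algorithm to 43644 and 14411:
43644 = 3×14411 + 411
14411 = 35×411 + 26
411 = 15×26 + 21
26 = 1×21 + 5
21 = 4×5 + 1
5 = 5×1 + 0
gcd = 1, so the inverse exists. Back-substitute:
1 = 21 − 4·5
1 = −4·26 + 5·21
1 = 5·411 − 79·26
1 = −79·14411 + 2770·411
1 = 2770·43644 − 8389·14411
Hence 14411⁻¹ ≡ -8389 ≡ 35255 (mod 43644).

35255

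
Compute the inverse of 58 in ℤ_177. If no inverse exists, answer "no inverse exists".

Run Euclid on (177, 58):
177 = 3*58 + 3
58 = 19*3 + 1
3 = 3*1 + 0
The gcd is 1. Working backward:
1 = 58 − 19·3
1 = −19·177 + 58·58
So 58·58 ≡ 1 (mod 177).

58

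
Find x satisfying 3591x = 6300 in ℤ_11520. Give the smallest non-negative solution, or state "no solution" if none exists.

First find gcd(3591, 11520):
11520 = 3×3591 + 747
3591 = 4×747 + 603
747 = 1×603 + 144
603 = 4×144 + 27
144 = 5×27 + 9
27 = 3×9 + 0
gcd = 9 and 9 | 6300, so solutions exist. Divide through by 9: 399x ≡ 700 (mod 1280).
Now find 399⁻¹ mod 1280:
1280 = 3*399 + 83
399 = 4*83 + 67
83 = 1*67 + 16
67 = 4*16 + 3
16 = 5*3 + 1
3 = 3*1 + 0
Back-substitute:
1 = 16 − 5·3
1 = −5·67 + 21·16
1 = 21·83 − 26·67
1 = −26·399 + 125·83
1 = 125·1280 − 401·399
So 399·(-401) ≡ 1 (mod 1280), i.e. 399⁻¹ ≡ 879.
Then x ≡ 879·700 ≡ 900 (mod 1280); the smallest non-negative solution is x = 900.

900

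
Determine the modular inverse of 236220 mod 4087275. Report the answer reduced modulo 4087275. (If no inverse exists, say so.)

no inverse exists

Compute gcd(236220, 4087275):
4087275 = 17*236220 + 71535
236220 = 3*71535 + 21615
71535 = 3*21615 + 6690
21615 = 3*6690 + 1545
6690 = 4*1545 + 510
1545 = 3*510 + 15
510 = 34*15 + 0
gcd(236220, 4087275) = 15 ≠ 1, so 236220 has no multiplicative inverse modulo 4087275.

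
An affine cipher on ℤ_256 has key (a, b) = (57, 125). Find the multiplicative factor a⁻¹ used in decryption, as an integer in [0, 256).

9

gcd(256, 57) by repeated division:
256 = 4×57 + 28
57 = 2×28 + 1
28 = 28×1 + 0
gcd = 1, so the inverse exists. Back-substitute:
1 = 57 − 2·28
1 = −2·256 + 9·57
So 57·9 ≡ 1 (mod 256).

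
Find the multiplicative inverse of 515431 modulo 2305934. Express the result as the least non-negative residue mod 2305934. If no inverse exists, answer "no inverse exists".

gcd(2305934, 515431) by repeated division:
2305934 = 4×515431 + 244210
515431 = 2×244210 + 27011
244210 = 9×27011 + 1111
27011 = 24×1111 + 347
1111 = 3×347 + 70
347 = 4×70 + 67
70 = 1×67 + 3
67 = 22×3 + 1
3 = 3×1 + 0
Since gcd(515431, 2305934) = 1, back-substitute to write 1 as a combination:
1 = 67 − 22·3
1 = −22·70 + 23·67
1 = 23·347 − 114·70
1 = −114·1111 + 365·347
1 = 365·27011 − 8874·1111
1 = −8874·244210 + 80231·27011
1 = 80231·515431 − 169336·244210
1 = −169336·2305934 + 757575·515431
So 515431·757575 ≡ 1 (mod 2305934).

757575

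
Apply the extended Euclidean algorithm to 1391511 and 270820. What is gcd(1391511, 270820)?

11

Apply Euclid's algorithm to 1391511 and 270820:
1391511 = 5·270820 + 37411
270820 = 7·37411 + 8943
37411 = 4·8943 + 1639
8943 = 5·1639 + 748
1639 = 2·748 + 143
748 = 5·143 + 33
143 = 4·33 + 11
33 = 3·11 + 0
gcd(1391511, 270820) = 11.
Express as a combination:
11 = 143 − 4·33
11 = −4·748 + 21·143
11 = 21·1639 − 46·748
11 = −46·8943 + 251·1639
11 = 251·37411 − 1050·8943
11 = −1050·270820 + 7601·37411
11 = 7601·1391511 − 39055·270820
So 11 = (7601)·1391511 + (-39055)·270820.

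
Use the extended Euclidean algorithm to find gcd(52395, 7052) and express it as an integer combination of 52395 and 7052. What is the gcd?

Repeated division:
52395 = 7*7052 + 3031
7052 = 2*3031 + 990
3031 = 3*990 + 61
990 = 16*61 + 14
61 = 4*14 + 5
14 = 2*5 + 4
5 = 1*4 + 1
4 = 4*1 + 0
gcd(52395, 7052) = 1.
Express as a combination:
1 = 5 − 4
1 = −14 + 3·5
1 = 3·61 − 13·14
1 = −13·990 + 211·61
1 = 211·3031 − 646·990
1 = −646·7052 + 1503·3031
1 = 1503·52395 − 11167·7052
So 1 = (1503)·52395 + (-11167)·7052.

1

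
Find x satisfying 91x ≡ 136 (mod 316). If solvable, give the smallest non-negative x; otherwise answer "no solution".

64

First find gcd(91, 316):
316 = 3*91 + 43
91 = 2*43 + 5
43 = 8*5 + 3
5 = 1*3 + 2
3 = 1*2 + 1
2 = 2*1 + 0
gcd = 1, so a unique solution mod 316 exists.
Back-substitute for the Bézout coefficients:
1 = 3 − 2
1 = −5 + 2·3
1 = 2·43 − 17·5
1 = −17·91 + 36·43
1 = 36·316 − 125·91
So 91·(-125) ≡ 1 (mod 316), giving 91⁻¹ ≡ 191.
x ≡ 91⁻¹·136 ≡ 191·136 ≡ 64 (mod 316).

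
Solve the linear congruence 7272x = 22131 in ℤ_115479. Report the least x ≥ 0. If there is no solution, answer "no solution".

First find gcd(7272, 115479):
115479 = 15*7272 + 6399
7272 = 1*6399 + 873
6399 = 7*873 + 288
873 = 3*288 + 9
288 = 32*9 + 0
gcd = 9 and 9 | 22131, so solutions exist. Divide through by 9: 808x ≡ 2459 (mod 12831).
Now find 808⁻¹ mod 12831:
12831 = 15·808 + 711
808 = 1·711 + 97
711 = 7·97 + 32
97 = 3·32 + 1
32 = 32·1 + 0
Back-substitute:
1 = 97 − 3·32
1 = −3·711 + 22·97
1 = 22·808 − 25·711
1 = −25·12831 + 397·808
So 808⁻¹ ≡ 397 (mod 12831).
Then x ≡ 397·2459 ≡ 1067 (mod 12831); the smallest non-negative solution is x = 1067.

1067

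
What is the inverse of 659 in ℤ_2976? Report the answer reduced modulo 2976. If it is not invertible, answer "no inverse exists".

2267

Extended Euclidean algorithm:
2976 = 4·659 + 340
659 = 1·340 + 319
340 = 1·319 + 21
319 = 15·21 + 4
21 = 5·4 + 1
4 = 4·1 + 0
Since gcd(659, 2976) = 1, back-substitute to write 1 as a combination:
1 = 21 − 5·4
1 = −5·319 + 76·21
1 = 76·340 − 81·319
1 = −81·659 + 157·340
1 = 157·2976 − 709·659
Thus 659·(-709) ≡ 1 (mod 2976); reducing, -709 mod 2976 = 2267.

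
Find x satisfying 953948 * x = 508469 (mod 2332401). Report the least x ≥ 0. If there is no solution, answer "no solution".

First find gcd(953948, 2332401):
2332401 = 2×953948 + 424505
953948 = 2×424505 + 104938
424505 = 4×104938 + 4753
104938 = 22×4753 + 372
4753 = 12×372 + 289
372 = 1×289 + 83
289 = 3×83 + 40
83 = 2×40 + 3
40 = 13×3 + 1
3 = 3×1 + 0
gcd = 1, so a unique solution mod 2332401 exists.
Back-substitute for the Bézout coefficients:
1 = 40 − 13·3
1 = −13·83 + 27·40
1 = 27·289 − 94·83
1 = −94·372 + 121·289
1 = 121·4753 − 1546·372
1 = −1546·104938 + 34133·4753
1 = 34133·424505 − 138078·104938
1 = −138078·953948 + 310289·424505
1 = 310289·2332401 − 758656·953948
So 953948·(-758656) ≡ 1 (mod 2332401), giving 953948⁻¹ ≡ 1573745.
x ≡ 953948⁻¹·508469 ≡ 1573745·508469 ≡ 411325 (mod 2332401).

411325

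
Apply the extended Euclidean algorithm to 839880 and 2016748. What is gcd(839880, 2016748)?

4

Euclidean algorithm:
2016748 = 2*839880 + 336988
839880 = 2*336988 + 165904
336988 = 2*165904 + 5180
165904 = 32*5180 + 144
5180 = 35*144 + 140
144 = 1*140 + 4
140 = 35*4 + 0
gcd(839880, 2016748) = 4.
Working backward:
4 = 144 − 140
4 = −5180 + 36·144
4 = 36·165904 − 1153·5180
4 = −1153·336988 + 2342·165904
4 = 2342·839880 − 5837·336988
4 = −5837·2016748 + 14016·839880
So 4 = (-5837)·2016748 + (14016)·839880.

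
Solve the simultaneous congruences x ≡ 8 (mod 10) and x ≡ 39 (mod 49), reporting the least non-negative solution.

88

Write x = 8 + 10·k. Then 10·k ≡ 39 − 8 ≡ 31 (mod 49).
Need 10⁻¹ mod 49. Extended Euclid on (49, 10):
49 = 4×10 + 9
10 = 1×9 + 1
9 = 9×1 + 0
Back-substitute:
1 = 10 − 9
1 = −49 + 5·10
10⁻¹ ≡ 5 (mod 49), so k ≡ 5·31 ≡ 8 (mod 49).
x = 8 + 10·8 = 88.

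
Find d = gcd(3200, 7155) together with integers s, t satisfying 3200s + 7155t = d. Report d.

Repeated division:
7155 = 2*3200 + 755
3200 = 4*755 + 180
755 = 4*180 + 35
180 = 5*35 + 5
35 = 7*5 + 0
gcd(3200, 7155) = 5.
Working backward:
5 = 180 − 5·35
5 = −5·755 + 21·180
5 = 21·3200 − 89·755
5 = −89·7155 + 199·3200
So 5 = (-89)·7155 + (199)·3200.

5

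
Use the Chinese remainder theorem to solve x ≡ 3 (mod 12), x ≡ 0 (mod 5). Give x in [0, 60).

Write x = 3 + 12·k. Then 12·k ≡ 0 − 3 ≡ 2 (mod 5).
Need 12⁻¹ mod 5. Extended Euclid on (5, 2):
5 = 2·2 + 1
2 = 2·1 + 0
Back-substitute:
1 = 5 − 2·2
12⁻¹ ≡ 3 (mod 5), so k ≡ 3·2 ≡ 1 (mod 5).
x = 3 + 12·1 = 15.

15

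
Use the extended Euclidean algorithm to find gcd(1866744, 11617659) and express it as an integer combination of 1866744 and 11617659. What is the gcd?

Apply Euclid's algorithm to 11617659 and 1866744:
11617659 = 6*1866744 + 417195
1866744 = 4*417195 + 197964
417195 = 2*197964 + 21267
197964 = 9*21267 + 6561
21267 = 3*6561 + 1584
6561 = 4*1584 + 225
1584 = 7*225 + 9
225 = 25*9 + 0
gcd(1866744, 11617659) = 9.
Working backward:
9 = 1584 − 7·225
9 = −7·6561 + 29·1584
9 = 29·21267 − 94·6561
9 = −94·197964 + 875·21267
9 = 875·417195 − 1844·197964
9 = −1844·1866744 + 8251·417195
9 = 8251·11617659 − 51350·1866744
So 9 = (8251)·11617659 + (-51350)·1866744.

9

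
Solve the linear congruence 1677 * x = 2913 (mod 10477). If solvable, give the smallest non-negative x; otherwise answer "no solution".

First find gcd(1677, 10477):
10477 = 6*1677 + 415
1677 = 4*415 + 17
415 = 24*17 + 7
17 = 2*7 + 3
7 = 2*3 + 1
3 = 3*1 + 0
gcd = 1, so a unique solution mod 10477 exists.
Back-substitute for the Bézout coefficients:
1 = 7 − 2·3
1 = −2·17 + 5·7
1 = 5·415 − 122·17
1 = −122·1677 + 493·415
1 = 493·10477 − 3080·1677
So 1677·(-3080) ≡ 1 (mod 10477), giving 1677⁻¹ ≡ 7397.
x ≡ 1677⁻¹·2913 ≡ 7397·2913 ≡ 6749 (mod 10477).

6749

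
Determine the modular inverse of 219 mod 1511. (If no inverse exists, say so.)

Run Euclid on (1511, 219):
1511 = 6·219 + 197
219 = 1·197 + 22
197 = 8·22 + 21
22 = 1·21 + 1
21 = 21·1 + 0
The gcd is 1. Working backward:
1 = 22 − 21
1 = −197 + 9·22
1 = 9·219 − 10·197
1 = −10·1511 + 69·219
So 219·69 ≡ 1 (mod 1511).

69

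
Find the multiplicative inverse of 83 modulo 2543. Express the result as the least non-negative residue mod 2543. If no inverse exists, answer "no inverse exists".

1103

Run Euclid on (2543, 83):
2543 = 30*83 + 53
83 = 1*53 + 30
53 = 1*30 + 23
30 = 1*23 + 7
23 = 3*7 + 2
7 = 3*2 + 1
2 = 2*1 + 0
The gcd is 1. Working backward:
1 = 7 − 3·2
1 = −3·23 + 10·7
1 = 10·30 − 13·23
1 = −13·53 + 23·30
1 = 23·83 − 36·53
1 = −36·2543 + 1103·83
So 83·1103 ≡ 1 (mod 2543).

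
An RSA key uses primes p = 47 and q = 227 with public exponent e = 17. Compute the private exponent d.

φ(n) = (p−1)(q−1) = 46·226 = 10396.
Need d with 17·d ≡ 1 (mod 10396). Apply the extended Euclidean algorithm:
10396 = 611*17 + 9
17 = 1*9 + 8
9 = 1*8 + 1
8 = 8*1 + 0
Back-substitute:
1 = 9 − 8
1 = −17 + 2·9
1 = 2·10396 − 1223·17
So 17·(-1223) ≡ 1 (mod 10396), hence d ≡ -1223 ≡ 9173 (mod 10396).

9173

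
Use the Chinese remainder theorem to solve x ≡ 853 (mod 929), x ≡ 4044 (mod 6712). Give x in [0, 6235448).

Write x = 853 + 929·k. Then 929·k ≡ 4044 − 853 ≡ 3191 (mod 6712).
Need 929⁻¹ mod 6712. Extended Euclid on (6712, 929):
6712 = 7*929 + 209
929 = 4*209 + 93
209 = 2*93 + 23
93 = 4*23 + 1
23 = 23*1 + 0
Back-substitute:
1 = 93 − 4·23
1 = −4·209 + 9·93
1 = 9·929 − 40·209
1 = −40·6712 + 289·929
929⁻¹ ≡ 289 (mod 6712), so k ≡ 289·3191 ≡ 2655 (mod 6712).
x = 853 + 929·2655 = 2467348.

2467348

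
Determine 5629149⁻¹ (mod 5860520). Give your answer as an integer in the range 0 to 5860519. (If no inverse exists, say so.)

Extended Euclidean algorithm:
5860520 = 1×5629149 + 231371
5629149 = 24×231371 + 76245
231371 = 3×76245 + 2636
76245 = 28×2636 + 2437
2636 = 1×2437 + 199
2437 = 12×199 + 49
199 = 4×49 + 3
49 = 16×3 + 1
3 = 3×1 + 0
gcd = 1, so the inverse exists. Back-substitute:
1 = 49 − 16·3
1 = −16·199 + 65·49
1 = 65·2437 − 796·199
1 = −796·2636 + 861·2437
1 = 861·76245 − 24904·2636
1 = −24904·231371 + 75573·76245
1 = 75573·5629149 − 1838656·231371
1 = −1838656·5860520 + 1914229·5629149
So 5629149·1914229 ≡ 1 (mod 5860520).

1914229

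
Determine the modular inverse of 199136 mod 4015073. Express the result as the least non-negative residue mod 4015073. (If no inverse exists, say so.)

Run Euclid on (4015073, 199136):
4015073 = 20×199136 + 32353
199136 = 6×32353 + 5018
32353 = 6×5018 + 2245
5018 = 2×2245 + 528
2245 = 4×528 + 133
528 = 3×133 + 129
133 = 1×129 + 4
129 = 32×4 + 1
4 = 4×1 + 0
gcd = 1, so the inverse exists. Back-substitute:
1 = 129 − 32·4
1 = −32·133 + 33·129
1 = 33·528 − 131·133
1 = −131·2245 + 557·528
1 = 557·5018 − 1245·2245
1 = −1245·32353 + 8027·5018
1 = 8027·199136 − 49407·32353
1 = −49407·4015073 + 996167·199136
So 199136·996167 ≡ 1 (mod 4015073).

996167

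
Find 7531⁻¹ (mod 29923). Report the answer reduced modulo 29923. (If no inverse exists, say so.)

9230

Apply the Euclidean algorithm to 29923 and 7531:
29923 = 3·7531 + 7330
7531 = 1·7330 + 201
7330 = 36·201 + 94
201 = 2·94 + 13
94 = 7·13 + 3
13 = 4·3 + 1
3 = 3·1 + 0
Since gcd(7531, 29923) = 1, back-substitute to write 1 as a combination:
1 = 13 − 4·3
1 = −4·94 + 29·13
1 = 29·201 − 62·94
1 = −62·7330 + 2261·201
1 = 2261·7531 − 2323·7330
1 = −2323·29923 + 9230·7531
So 7531·9230 ≡ 1 (mod 29923).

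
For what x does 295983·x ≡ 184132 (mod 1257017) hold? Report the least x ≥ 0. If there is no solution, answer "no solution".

First find gcd(295983, 1257017):
1257017 = 4*295983 + 73085
295983 = 4*73085 + 3643
73085 = 20*3643 + 225
3643 = 16*225 + 43
225 = 5*43 + 10
43 = 4*10 + 3
10 = 3*3 + 1
3 = 3*1 + 0
gcd = 1, so a unique solution mod 1257017 exists.
Back-substitute for the Bézout coefficients:
1 = 10 − 3·3
1 = −3·43 + 13·10
1 = 13·225 − 68·43
1 = −68·3643 + 1101·225
1 = 1101·73085 − 22088·3643
1 = −22088·295983 + 89453·73085
1 = 89453·1257017 − 379900·295983
So 295983·(-379900) ≡ 1 (mod 1257017), giving 295983⁻¹ ≡ 877117.
x ≡ 295983⁻¹·184132 ≡ 877117·184132 ≡ 1249250 (mod 1257017).

1249250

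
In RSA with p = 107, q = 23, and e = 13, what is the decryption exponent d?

897

φ(n) = (p−1)(q−1) = 106·22 = 2332.
Need d with 13·d ≡ 1 (mod 2332). Apply the extended Euclidean algorithm:
2332 = 179·13 + 5
13 = 2·5 + 3
5 = 1·3 + 2
3 = 1·2 + 1
2 = 2·1 + 0
Back-substitute:
1 = 3 − 2
1 = −5 + 2·3
1 = 2·13 − 5·5
1 = −5·2332 + 897·13
So 13·897 ≡ 1 (mod 2332), hence d = 897.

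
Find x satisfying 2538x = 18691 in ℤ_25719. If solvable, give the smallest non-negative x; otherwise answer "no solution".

no solution

gcd(2538, 25719):
25719 = 10×2538 + 339
2538 = 7×339 + 165
339 = 2×165 + 9
165 = 18×9 + 3
9 = 3×3 + 0
gcd = 3, but 3 ∤ 18691, so the congruence has no solution.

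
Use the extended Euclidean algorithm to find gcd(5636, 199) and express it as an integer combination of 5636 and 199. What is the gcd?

1

Repeated division:
5636 = 28×199 + 64
199 = 3×64 + 7
64 = 9×7 + 1
7 = 7×1 + 0
gcd(5636, 199) = 1.
Express as a combination:
1 = 64 − 9·7
1 = −9·199 + 28·64
1 = 28·5636 − 793·199
So 1 = (28)·5636 + (-793)·199.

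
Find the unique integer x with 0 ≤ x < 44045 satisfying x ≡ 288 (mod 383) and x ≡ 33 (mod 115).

Write x = 288 + 383·k. Then 383·k ≡ 33 − 288 ≡ 90 (mod 115).
Need 383⁻¹ mod 115. Extended Euclid on (115, 38):
115 = 3×38 + 1
38 = 38×1 + 0
Back-substitute:
1 = 115 − 3·38
383⁻¹ ≡ 112 (mod 115), so k ≡ 112·90 ≡ 75 (mod 115).
x = 288 + 383·75 = 29013.

29013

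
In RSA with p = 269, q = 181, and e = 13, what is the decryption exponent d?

φ(n) = (p−1)(q−1) = 268·180 = 48240.
Need d with 13·d ≡ 1 (mod 48240). Apply the extended Euclidean algorithm:
48240 = 3710·13 + 10
13 = 1·10 + 3
10 = 3·3 + 1
3 = 3·1 + 0
Back-substitute:
1 = 10 − 3·3
1 = −3·13 + 4·10
1 = 4·48240 − 14843·13
So 13·(-14843) ≡ 1 (mod 48240), hence d ≡ -14843 ≡ 33397 (mod 48240).

33397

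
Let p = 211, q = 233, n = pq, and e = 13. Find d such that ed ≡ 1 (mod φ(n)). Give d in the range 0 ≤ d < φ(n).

37477

φ(n) = (p−1)(q−1) = 210·232 = 48720.
Need d with 13·d ≡ 1 (mod 48720). Apply the extended Euclidean algorithm:
48720 = 3747*13 + 9
13 = 1*9 + 4
9 = 2*4 + 1
4 = 4*1 + 0
Back-substitute:
1 = 9 − 2·4
1 = −2·13 + 3·9
1 = 3·48720 − 11243·13
So 13·(-11243) ≡ 1 (mod 48720), hence d ≡ -11243 ≡ 37477 (mod 48720).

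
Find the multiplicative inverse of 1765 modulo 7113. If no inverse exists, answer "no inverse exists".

1342

gcd(7113, 1765) by repeated division:
7113 = 4*1765 + 53
1765 = 33*53 + 16
53 = 3*16 + 5
16 = 3*5 + 1
5 = 5*1 + 0
Since gcd(1765, 7113) = 1, back-substitute to write 1 as a combination:
1 = 16 − 3·5
1 = −3·53 + 10·16
1 = 10·1765 − 333·53
1 = −333·7113 + 1342·1765
So 1765·1342 ≡ 1 (mod 7113).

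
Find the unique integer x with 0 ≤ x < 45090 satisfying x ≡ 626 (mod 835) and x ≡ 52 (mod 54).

37366

Write x = 626 + 835·k. Then 835·k ≡ 52 − 626 ≡ 20 (mod 54).
Need 835⁻¹ mod 54. Extended Euclid on (54, 25):
54 = 2·25 + 4
25 = 6·4 + 1
4 = 4·1 + 0
Back-substitute:
1 = 25 − 6·4
1 = −6·54 + 13·25
835⁻¹ ≡ 13 (mod 54), so k ≡ 13·20 ≡ 44 (mod 54).
x = 626 + 835·44 = 37366.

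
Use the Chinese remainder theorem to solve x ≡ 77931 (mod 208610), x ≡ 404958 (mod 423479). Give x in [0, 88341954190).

Write x = 77931 + 208610·k. Then 208610·k ≡ 404958 − 77931 ≡ 327027 (mod 423479).
Need 208610⁻¹ mod 423479. Extended Euclid on (423479, 208610):
423479 = 2*208610 + 6259
208610 = 33*6259 + 2063
6259 = 3*2063 + 70
2063 = 29*70 + 33
70 = 2*33 + 4
33 = 8*4 + 1
4 = 4*1 + 0
Back-substitute:
1 = 33 − 8·4
1 = −8·70 + 17·33
1 = 17·2063 − 501·70
1 = −501·6259 + 1520·2063
1 = 1520·208610 − 50661·6259
1 = −50661·423479 + 102842·208610
208610⁻¹ ≡ 102842 (mod 423479), so k ≡ 102842·327027 ≡ 255512 (mod 423479).
x = 77931 + 208610·255512 = 53302436251.

53302436251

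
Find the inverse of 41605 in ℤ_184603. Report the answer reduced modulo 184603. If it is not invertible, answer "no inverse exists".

55321

gcd(184603, 41605) by repeated division:
184603 = 4×41605 + 18183
41605 = 2×18183 + 5239
18183 = 3×5239 + 2466
5239 = 2×2466 + 307
2466 = 8×307 + 10
307 = 30×10 + 7
10 = 1×7 + 3
7 = 2×3 + 1
3 = 3×1 + 0
Since gcd(41605, 184603) = 1, back-substitute to write 1 as a combination:
1 = 7 − 2·3
1 = −2·10 + 3·7
1 = 3·307 − 92·10
1 = −92·2466 + 739·307
1 = 739·5239 − 1570·2466
1 = −1570·18183 + 5449·5239
1 = 5449·41605 − 12468·18183
1 = −12468·184603 + 55321·41605
So 41605·55321 ≡ 1 (mod 184603).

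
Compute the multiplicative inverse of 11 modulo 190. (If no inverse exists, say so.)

Extended Euclidean algorithm:
190 = 17·11 + 3
11 = 3·3 + 2
3 = 1·2 + 1
2 = 2·1 + 0
gcd = 1, so the inverse exists. Back-substitute:
1 = 3 − 2
1 = −11 + 4·3
1 = 4·190 − 69·11
So 11·(-69) ≡ 1 (mod 190), and -69 ≡ 121 (mod 190).

121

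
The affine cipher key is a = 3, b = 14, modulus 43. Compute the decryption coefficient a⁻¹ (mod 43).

Apply the Euclidean algorithm to 43 and 3:
43 = 14×3 + 1
3 = 3×1 + 0
Since gcd(3, 43) = 1, back-substitute to write 1 as a combination:
1 = 43 − 14·3
Hence 3⁻¹ ≡ -14 ≡ 29 (mod 43).

29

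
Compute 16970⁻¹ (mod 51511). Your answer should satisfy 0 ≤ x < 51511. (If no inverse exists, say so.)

15599

Apply the Euclidean algorithm to 51511 and 16970:
51511 = 3*16970 + 601
16970 = 28*601 + 142
601 = 4*142 + 33
142 = 4*33 + 10
33 = 3*10 + 3
10 = 3*3 + 1
3 = 3*1 + 0
Since gcd(16970, 51511) = 1, back-substitute to write 1 as a combination:
1 = 10 − 3·3
1 = −3·33 + 10·10
1 = 10·142 − 43·33
1 = −43·601 + 182·142
1 = 182·16970 − 5139·601
1 = −5139·51511 + 15599·16970
So 16970·15599 ≡ 1 (mod 51511).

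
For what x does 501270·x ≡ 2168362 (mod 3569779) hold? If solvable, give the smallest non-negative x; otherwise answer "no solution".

100004

First find gcd(501270, 3569779):
3569779 = 7·501270 + 60889
501270 = 8·60889 + 14158
60889 = 4·14158 + 4257
14158 = 3·4257 + 1387
4257 = 3·1387 + 96
1387 = 14·96 + 43
96 = 2·43 + 10
43 = 4·10 + 3
10 = 3·3 + 1
3 = 3·1 + 0
gcd = 1, so a unique solution mod 3569779 exists.
Back-substitute for the Bézout coefficients:
1 = 10 − 3·3
1 = −3·43 + 13·10
1 = 13·96 − 29·43
1 = −29·1387 + 419·96
1 = 419·4257 − 1286·1387
1 = −1286·14158 + 4277·4257
1 = 4277·60889 − 18394·14158
1 = −18394·501270 + 151429·60889
1 = 151429·3569779 − 1078397·501270
So 501270·(-1078397) ≡ 1 (mod 3569779), giving 501270⁻¹ ≡ 2491382.
x ≡ 501270⁻¹·2168362 ≡ 2491382·2168362 ≡ 100004 (mod 3569779).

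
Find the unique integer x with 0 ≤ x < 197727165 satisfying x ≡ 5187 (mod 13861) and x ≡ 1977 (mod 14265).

Write x = 5187 + 13861·k. Then 13861·k ≡ 1977 − 5187 ≡ 11055 (mod 14265).
Need 13861⁻¹ mod 14265. Extended Euclid on (14265, 13861):
14265 = 1*13861 + 404
13861 = 34*404 + 125
404 = 3*125 + 29
125 = 4*29 + 9
29 = 3*9 + 2
9 = 4*2 + 1
2 = 2*1 + 0
Back-substitute:
1 = 9 − 4·2
1 = −4·29 + 13·9
1 = 13·125 − 56·29
1 = −56·404 + 181·125
1 = 181·13861 − 6210·404
1 = −6210·14265 + 6391·13861
13861⁻¹ ≡ 6391 (mod 14265), so k ≡ 6391·11055 ≡ 12225 (mod 14265).
x = 5187 + 13861·12225 = 169455912.

169455912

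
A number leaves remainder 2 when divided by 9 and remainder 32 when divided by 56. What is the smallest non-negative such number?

Write x = 2 + 9·k. Then 9·k ≡ 32 − 2 ≡ 30 (mod 56).
Need 9⁻¹ mod 56. Extended Euclid on (56, 9):
56 = 6*9 + 2
9 = 4*2 + 1
2 = 2*1 + 0
Back-substitute:
1 = 9 − 4·2
1 = −4·56 + 25·9
9⁻¹ ≡ 25 (mod 56), so k ≡ 25·30 ≡ 22 (mod 56).
x = 2 + 9·22 = 200.

200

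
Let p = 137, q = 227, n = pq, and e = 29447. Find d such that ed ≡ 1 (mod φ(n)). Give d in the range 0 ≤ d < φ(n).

φ(n) = (p−1)(q−1) = 136·226 = 30736.
Need d with 29447·d ≡ 1 (mod 30736). Apply the extended Euclidean algorithm:
30736 = 1×29447 + 1289
29447 = 22×1289 + 1089
1289 = 1×1089 + 200
1089 = 5×200 + 89
200 = 2×89 + 22
89 = 4×22 + 1
22 = 22×1 + 0
Back-substitute:
1 = 89 − 4·22
1 = −4·200 + 9·89
1 = 9·1089 − 49·200
1 = −49·1289 + 58·1089
1 = 58·29447 − 1325·1289
1 = −1325·30736 + 1383·29447
So 29447·1383 ≡ 1 (mod 30736), hence d = 1383.

1383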